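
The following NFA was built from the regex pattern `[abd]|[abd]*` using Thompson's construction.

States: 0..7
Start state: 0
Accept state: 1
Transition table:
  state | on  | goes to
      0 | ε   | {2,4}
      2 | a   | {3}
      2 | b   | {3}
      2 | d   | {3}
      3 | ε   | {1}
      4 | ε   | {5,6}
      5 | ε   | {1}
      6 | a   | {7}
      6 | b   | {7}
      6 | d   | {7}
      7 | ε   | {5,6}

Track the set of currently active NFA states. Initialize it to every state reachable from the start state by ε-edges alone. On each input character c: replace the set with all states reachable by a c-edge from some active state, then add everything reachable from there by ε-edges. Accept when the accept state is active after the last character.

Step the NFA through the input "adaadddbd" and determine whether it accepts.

Answer: ACCEPT

Derivation:
start: ε-closure({0}) = {0,1,2,4,5,6}
'a' @ 1: {1,3,5,6,7}  [accepting]
'd' @ 2: {1,5,6,7}  [accepting]
'a' @ 3: {1,5,6,7}  [accepting]
'a' @ 4: {1,5,6,7}  [accepting]
'd' @ 5: {1,5,6,7}  [accepting]
'd' @ 6: {1,5,6,7}  [accepting]
'd' @ 7: {1,5,6,7}  [accepting]
'b' @ 8: {1,5,6,7}  [accepting]
'd' @ 9: {1,5,6,7}  [accepting]
end set {1,5,6,7} — state 1 in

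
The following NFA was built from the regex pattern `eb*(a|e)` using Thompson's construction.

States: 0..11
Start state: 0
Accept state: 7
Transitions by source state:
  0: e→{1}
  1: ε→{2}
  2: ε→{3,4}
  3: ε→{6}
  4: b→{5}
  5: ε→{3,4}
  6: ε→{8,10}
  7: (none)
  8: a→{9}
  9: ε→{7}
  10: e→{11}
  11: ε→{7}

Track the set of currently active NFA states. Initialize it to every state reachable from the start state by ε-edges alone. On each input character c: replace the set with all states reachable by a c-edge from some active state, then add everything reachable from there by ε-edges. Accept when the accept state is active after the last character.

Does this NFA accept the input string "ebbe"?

S₀ = ε-closure({0}) = {0}
'e' @ 1: {1,2,3,4,6,8,10}
'b' @ 2: {3,4,5,6,8,10}
'b' @ 3: {3,4,5,6,8,10}
'e' @ 4: {7,11}  [accepting]
final: {7,11}; accept 7 in set

Answer: ACCEPT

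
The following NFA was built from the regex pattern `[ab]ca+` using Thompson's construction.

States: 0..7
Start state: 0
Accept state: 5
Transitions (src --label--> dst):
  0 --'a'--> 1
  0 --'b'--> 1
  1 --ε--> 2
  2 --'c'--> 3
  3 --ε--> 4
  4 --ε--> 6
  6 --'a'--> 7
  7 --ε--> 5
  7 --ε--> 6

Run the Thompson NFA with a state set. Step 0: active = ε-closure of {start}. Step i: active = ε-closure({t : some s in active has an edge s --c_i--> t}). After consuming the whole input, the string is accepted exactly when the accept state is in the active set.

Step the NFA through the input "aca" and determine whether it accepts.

Answer: ACCEPT

Derivation:
start: ε-closure({0}) = {0}
'a' @ 1: {1,2}
'c' @ 2: {3,4,6}
'a' @ 3: {5,6,7}  [accepting]
final: {5,6,7}; accept 5 in set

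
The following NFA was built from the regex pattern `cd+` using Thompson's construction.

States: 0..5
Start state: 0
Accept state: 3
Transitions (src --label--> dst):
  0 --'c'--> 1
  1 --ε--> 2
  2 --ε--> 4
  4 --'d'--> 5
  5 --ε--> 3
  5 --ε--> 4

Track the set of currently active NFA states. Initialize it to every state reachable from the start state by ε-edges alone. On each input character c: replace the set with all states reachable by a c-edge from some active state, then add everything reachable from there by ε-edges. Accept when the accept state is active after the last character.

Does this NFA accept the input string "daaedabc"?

Answer: REJECT

Trace:
S₀ = ε-closure({0}) = {0}
'd' @ 1: {}  — state set empty
rest 'aaedabc' ignored (set empty)
end set {} — state 3 not in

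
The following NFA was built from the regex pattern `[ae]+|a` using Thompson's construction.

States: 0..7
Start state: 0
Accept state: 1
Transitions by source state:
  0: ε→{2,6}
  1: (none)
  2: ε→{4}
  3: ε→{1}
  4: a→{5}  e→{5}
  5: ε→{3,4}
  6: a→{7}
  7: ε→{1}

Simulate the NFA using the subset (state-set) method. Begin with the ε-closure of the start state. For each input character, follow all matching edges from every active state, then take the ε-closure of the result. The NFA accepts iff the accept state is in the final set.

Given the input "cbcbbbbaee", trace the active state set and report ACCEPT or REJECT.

Answer: REJECT

Derivation:
S₀ = ε-closure({0}) = {0,2,4,6}
'c' @ 1: {}  — dead — no transitions
rest 'bcbbbbaee' ignored (set empty)
after full input: {}  (accept=1 not in)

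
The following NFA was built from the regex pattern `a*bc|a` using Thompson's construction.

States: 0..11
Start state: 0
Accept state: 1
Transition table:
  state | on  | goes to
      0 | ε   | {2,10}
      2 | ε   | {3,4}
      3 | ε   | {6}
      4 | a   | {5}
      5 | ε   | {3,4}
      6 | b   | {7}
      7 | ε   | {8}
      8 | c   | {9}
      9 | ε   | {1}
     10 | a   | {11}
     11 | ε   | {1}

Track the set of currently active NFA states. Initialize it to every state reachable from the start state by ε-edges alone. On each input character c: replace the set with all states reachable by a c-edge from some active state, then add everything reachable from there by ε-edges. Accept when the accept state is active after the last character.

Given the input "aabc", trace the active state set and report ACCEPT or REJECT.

start: ε-closure({0}) = {0,2,3,4,6,10}
'a' @ 1: {1,3,4,5,6,11}  [accepting]
'a' @ 2: {3,4,5,6}
'b' @ 3: {7,8}
'c' @ 4: {1,9}  [accepting]
after full input: {1,9}  (accept=1 in)

Answer: ACCEPT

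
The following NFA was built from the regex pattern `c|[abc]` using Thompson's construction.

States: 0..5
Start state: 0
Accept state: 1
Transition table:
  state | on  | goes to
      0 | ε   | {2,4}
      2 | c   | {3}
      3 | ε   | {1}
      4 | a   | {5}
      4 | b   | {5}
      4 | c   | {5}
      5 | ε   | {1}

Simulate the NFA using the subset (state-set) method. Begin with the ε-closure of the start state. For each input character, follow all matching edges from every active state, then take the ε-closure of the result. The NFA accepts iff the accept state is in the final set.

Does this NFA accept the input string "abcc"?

initial (ε-close {0}): {0,2,4}
'a' @ 1: {1,5}  (accept∈set)
'b' @ 2: {}  — dead — no transitions
rest 'cc' ignored (set empty)
after full input: {}  (accept=1 not in)

Answer: REJECT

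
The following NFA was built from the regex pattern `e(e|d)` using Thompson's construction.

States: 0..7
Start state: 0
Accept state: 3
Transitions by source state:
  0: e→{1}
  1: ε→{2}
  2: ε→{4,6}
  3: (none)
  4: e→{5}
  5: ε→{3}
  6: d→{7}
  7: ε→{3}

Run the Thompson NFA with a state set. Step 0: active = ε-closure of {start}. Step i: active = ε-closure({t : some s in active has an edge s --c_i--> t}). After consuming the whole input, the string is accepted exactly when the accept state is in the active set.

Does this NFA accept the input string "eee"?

initial (ε-close {0}): {0}
'e' @ 1: {1,2,4,6}
'e' @ 2: {3,5}  ✓accept
'e' @ 3: {}  — no active states
end set {} — state 3 not in

Answer: REJECT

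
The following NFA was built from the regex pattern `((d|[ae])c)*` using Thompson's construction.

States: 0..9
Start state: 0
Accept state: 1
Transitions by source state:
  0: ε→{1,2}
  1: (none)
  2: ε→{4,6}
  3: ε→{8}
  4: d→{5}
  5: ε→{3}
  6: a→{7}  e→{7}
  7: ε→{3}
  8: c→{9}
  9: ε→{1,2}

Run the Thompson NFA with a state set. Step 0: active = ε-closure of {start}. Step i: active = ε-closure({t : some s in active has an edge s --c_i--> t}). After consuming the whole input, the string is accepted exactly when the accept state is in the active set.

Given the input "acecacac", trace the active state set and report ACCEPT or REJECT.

initial (ε-close {0}): {0,1,2,4,6}
'a' @ 1: {3,7,8}
'c' @ 2: {1,2,4,6,9}  (accept∈set)
'e' @ 3: {3,7,8}
'c' @ 4: {1,2,4,6,9}  (accept∈set)
'a' @ 5: {3,7,8}
'c' @ 6: {1,2,4,6,9}  (accept∈set)
'a' @ 7: {3,7,8}
'c' @ 8: {1,2,4,6,9}  (accept∈set)
end set {1,2,4,6,9} — state 1 in

Answer: ACCEPT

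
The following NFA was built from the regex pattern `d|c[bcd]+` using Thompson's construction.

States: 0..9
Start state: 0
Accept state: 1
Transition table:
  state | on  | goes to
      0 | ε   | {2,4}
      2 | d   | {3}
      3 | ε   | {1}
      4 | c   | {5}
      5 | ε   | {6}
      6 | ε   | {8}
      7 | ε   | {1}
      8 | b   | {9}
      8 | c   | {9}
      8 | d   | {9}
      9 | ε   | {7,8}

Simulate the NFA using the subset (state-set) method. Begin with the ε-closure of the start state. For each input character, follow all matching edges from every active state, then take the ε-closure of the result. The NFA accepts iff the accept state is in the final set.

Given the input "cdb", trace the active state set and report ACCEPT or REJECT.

initial (ε-close {0}): {0,2,4}
'c' @ 1: {5,6,8}
'd' @ 2: {1,7,8,9}  (accept∈set)
'b' @ 3: {1,7,8,9}  (accept∈set)
final: {1,7,8,9}; accept 1 in set

Answer: ACCEPT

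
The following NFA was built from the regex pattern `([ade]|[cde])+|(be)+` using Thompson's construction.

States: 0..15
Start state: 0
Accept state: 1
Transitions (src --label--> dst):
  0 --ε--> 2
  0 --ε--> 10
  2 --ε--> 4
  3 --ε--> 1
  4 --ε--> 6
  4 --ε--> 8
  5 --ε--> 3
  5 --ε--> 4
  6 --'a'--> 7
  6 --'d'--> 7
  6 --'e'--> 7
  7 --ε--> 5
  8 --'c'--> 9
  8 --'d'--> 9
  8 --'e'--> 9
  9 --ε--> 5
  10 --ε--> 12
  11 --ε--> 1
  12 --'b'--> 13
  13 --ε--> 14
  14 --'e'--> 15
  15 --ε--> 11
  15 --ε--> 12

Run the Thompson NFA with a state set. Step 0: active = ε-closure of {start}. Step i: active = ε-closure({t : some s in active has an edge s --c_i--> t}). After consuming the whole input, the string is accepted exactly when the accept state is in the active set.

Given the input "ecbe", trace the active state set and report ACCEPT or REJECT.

Answer: REJECT

Trace:
initial (ε-close {0}): {0,2,4,6,8,10,12}
'e' @ 1: {1,3,4,5,6,7,8,9}  (accept∈set)
'c' @ 2: {1,3,4,5,6,8,9}  (accept∈set)
'b' @ 3: {}  — dead — no transitions
rest 'e' ignored (set empty)
end set {} — state 1 not in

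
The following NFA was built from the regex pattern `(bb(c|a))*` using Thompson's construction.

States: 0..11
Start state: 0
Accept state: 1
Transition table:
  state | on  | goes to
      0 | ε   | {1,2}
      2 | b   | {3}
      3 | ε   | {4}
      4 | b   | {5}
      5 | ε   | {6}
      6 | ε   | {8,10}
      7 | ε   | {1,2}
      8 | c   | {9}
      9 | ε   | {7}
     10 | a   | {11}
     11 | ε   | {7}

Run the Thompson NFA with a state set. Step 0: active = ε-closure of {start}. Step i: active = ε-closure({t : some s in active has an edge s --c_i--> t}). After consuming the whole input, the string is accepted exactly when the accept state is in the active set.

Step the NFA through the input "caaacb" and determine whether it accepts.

S₀ = ε-closure({0}) = {0,1,2}
'c' @ 1: {}  — state set empty
rest 'aaacb' ignored (set empty)
final: {}; accept 1 not in set

Answer: REJECT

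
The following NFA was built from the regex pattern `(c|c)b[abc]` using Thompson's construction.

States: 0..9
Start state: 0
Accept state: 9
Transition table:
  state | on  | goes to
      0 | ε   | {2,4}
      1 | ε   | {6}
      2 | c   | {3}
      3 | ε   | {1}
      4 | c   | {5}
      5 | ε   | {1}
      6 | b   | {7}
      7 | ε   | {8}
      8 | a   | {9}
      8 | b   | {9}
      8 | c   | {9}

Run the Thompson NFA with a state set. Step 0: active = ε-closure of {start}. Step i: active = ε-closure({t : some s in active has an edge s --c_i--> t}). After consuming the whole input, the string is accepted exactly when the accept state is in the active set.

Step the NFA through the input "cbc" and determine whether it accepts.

initial (ε-close {0}): {0,2,4}
'c' @ 1: {1,3,5,6}
'b' @ 2: {7,8}
'c' @ 3: {9}  [accepting]
final: {9}; accept 9 in set

Answer: ACCEPT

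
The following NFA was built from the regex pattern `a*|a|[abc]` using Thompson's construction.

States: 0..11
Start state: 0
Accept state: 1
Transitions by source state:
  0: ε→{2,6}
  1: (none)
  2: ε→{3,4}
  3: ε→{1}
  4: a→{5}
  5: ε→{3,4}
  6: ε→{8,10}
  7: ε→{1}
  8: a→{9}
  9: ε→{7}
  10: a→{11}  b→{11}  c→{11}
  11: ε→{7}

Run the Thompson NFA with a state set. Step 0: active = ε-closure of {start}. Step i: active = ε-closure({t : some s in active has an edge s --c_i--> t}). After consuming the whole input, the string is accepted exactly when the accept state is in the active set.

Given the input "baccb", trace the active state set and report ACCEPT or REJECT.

start: ε-closure({0}) = {0,1,2,3,4,6,8,10}
'b' @ 1: {1,7,11}  [accepting]
'a' @ 2: {}  — dead — no transitions
rest 'ccb' ignored (set empty)
final: {}; accept 1 not in set

Answer: REJECT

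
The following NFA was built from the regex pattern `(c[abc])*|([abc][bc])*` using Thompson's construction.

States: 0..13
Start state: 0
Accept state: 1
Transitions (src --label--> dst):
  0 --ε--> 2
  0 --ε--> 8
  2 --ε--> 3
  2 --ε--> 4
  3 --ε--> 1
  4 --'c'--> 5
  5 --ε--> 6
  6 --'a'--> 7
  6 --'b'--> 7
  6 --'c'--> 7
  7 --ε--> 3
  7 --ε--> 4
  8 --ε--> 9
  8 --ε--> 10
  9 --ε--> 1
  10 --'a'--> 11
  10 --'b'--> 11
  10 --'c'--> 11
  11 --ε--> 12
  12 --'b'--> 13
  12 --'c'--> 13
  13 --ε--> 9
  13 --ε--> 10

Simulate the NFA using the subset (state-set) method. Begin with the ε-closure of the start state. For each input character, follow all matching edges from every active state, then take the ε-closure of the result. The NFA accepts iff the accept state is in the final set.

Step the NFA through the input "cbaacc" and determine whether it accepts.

start: ε-closure({0}) = {0,1,2,3,4,8,9,10}
'c' @ 1: {5,6,11,12}
'b' @ 2: {1,3,4,7,9,10,13}  (accept∈set)
'a' @ 3: {11,12}
'a' @ 4: {}  — no active states
rest 'cc' ignored (set empty)
after full input: {}  (accept=1 not in)

Answer: REJECT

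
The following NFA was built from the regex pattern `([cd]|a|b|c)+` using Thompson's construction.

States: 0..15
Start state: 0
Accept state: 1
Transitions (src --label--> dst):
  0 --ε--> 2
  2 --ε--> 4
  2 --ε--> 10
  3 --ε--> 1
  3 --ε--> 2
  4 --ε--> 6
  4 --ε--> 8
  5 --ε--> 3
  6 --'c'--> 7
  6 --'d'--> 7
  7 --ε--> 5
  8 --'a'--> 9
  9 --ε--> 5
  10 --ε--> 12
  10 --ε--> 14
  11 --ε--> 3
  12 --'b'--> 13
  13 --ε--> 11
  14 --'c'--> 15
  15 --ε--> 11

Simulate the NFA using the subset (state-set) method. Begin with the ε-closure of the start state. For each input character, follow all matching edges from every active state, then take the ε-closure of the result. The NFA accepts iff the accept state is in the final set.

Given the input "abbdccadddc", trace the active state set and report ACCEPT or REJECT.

Answer: ACCEPT

Derivation:
S₀ = ε-closure({0}) = {0,2,4,6,8,10,12,14}
'a' @ 1: {1,2,3,4,5,6,8,9,10,12,14}  [accepting]
'b' @ 2: {1,2,3,4,6,8,10,11,12,13,14}  [accepting]
'b' @ 3: {1,2,3,4,6,8,10,11,12,13,14}  [accepting]
'd' @ 4: {1,2,3,4,5,6,7,8,10,12,14}  [accepting]
'c' @ 5: {1,2,3,4,5,6,7,8,10,11,12,14,15}  [accepting]
'c' @ 6: {1,2,3,4,5,6,7,8,10,11,12,14,15}  [accepting]
'a' @ 7: {1,2,3,4,5,6,8,9,10,12,14}  [accepting]
'd' @ 8: {1,2,3,4,5,6,7,8,10,12,14}  [accepting]
'd' @ 9: {1,2,3,4,5,6,7,8,10,12,14}  [accepting]
'd' @ 10: {1,2,3,4,5,6,7,8,10,12,14}  [accepting]
'c' @ 11: {1,2,3,4,5,6,7,8,10,11,12,14,15}  [accepting]
after full input: {1,2,3,4,5,6,7,8,10,11,12,14,15}  (accept=1 in)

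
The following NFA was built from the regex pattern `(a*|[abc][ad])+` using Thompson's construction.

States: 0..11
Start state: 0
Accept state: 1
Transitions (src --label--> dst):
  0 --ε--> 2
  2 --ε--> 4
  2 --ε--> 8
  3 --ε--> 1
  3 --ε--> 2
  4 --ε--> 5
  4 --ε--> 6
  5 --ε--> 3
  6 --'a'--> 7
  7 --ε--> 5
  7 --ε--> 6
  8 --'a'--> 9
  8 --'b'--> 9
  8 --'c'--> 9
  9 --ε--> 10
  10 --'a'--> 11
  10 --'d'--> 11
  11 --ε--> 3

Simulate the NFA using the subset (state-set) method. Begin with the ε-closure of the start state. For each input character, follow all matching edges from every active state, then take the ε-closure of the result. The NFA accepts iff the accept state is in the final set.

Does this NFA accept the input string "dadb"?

Answer: REJECT

Steps:
initial (ε-close {0}): {0,1,2,3,4,5,6,8}
'd' @ 1: {}  — state set empty
rest 'adb' ignored (set empty)
after full input: {}  (accept=1 not in)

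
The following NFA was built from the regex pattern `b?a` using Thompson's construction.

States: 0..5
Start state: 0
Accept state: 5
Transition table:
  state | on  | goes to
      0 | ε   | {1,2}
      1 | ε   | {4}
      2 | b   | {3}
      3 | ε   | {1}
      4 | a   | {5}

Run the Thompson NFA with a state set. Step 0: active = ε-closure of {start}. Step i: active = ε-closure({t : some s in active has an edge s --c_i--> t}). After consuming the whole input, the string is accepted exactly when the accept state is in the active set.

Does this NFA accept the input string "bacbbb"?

Answer: REJECT

Derivation:
S₀ = ε-closure({0}) = {0,1,2,4}
'b' @ 1: {1,3,4}
'a' @ 2: {5}  (accept∈set)
'c' @ 3: {}  — no active states
rest 'bbb' ignored (set empty)
final: {}; accept 5 not in set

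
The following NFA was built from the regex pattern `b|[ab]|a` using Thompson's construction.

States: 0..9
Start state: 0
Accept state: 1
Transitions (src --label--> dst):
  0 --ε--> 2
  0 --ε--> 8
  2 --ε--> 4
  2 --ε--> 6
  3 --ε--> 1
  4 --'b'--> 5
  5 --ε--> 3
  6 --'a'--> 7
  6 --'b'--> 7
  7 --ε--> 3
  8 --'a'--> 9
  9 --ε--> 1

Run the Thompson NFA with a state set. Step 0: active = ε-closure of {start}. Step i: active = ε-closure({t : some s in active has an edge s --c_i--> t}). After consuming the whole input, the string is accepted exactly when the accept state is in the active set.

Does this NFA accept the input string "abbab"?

Answer: REJECT

Steps:
start: ε-closure({0}) = {0,2,4,6,8}
'a' @ 1: {1,3,7,9}  (accept∈set)
'b' @ 2: {}  — no active states
rest 'bab' ignored (set empty)
end set {} — state 1 not in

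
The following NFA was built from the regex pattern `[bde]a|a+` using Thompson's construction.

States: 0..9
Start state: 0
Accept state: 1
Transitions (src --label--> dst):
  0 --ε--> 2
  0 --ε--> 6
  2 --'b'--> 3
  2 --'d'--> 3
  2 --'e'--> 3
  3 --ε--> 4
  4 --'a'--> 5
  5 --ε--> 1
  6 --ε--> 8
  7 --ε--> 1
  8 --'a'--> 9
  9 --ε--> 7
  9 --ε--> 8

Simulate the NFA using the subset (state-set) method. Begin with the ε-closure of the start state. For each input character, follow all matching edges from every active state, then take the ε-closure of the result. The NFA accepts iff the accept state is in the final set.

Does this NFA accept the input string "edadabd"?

S₀ = ε-closure({0}) = {0,2,6,8}
'e' @ 1: {3,4}
'd' @ 2: {}  — state set empty
rest 'adabd' ignored (set empty)
end set {} — state 1 not in

Answer: REJECT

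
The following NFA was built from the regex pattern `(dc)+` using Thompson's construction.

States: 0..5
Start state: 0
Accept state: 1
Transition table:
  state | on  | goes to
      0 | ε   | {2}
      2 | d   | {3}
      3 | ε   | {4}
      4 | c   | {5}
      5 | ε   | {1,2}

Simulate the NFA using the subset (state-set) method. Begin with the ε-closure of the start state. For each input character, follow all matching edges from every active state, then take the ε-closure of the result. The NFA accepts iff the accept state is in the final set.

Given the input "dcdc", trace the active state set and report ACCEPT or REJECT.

initial (ε-close {0}): {0,2}
'd' @ 1: {3,4}
'c' @ 2: {1,2,5}  (accept∈set)
'd' @ 3: {3,4}
'c' @ 4: {1,2,5}  (accept∈set)
final: {1,2,5}; accept 1 in set

Answer: ACCEPT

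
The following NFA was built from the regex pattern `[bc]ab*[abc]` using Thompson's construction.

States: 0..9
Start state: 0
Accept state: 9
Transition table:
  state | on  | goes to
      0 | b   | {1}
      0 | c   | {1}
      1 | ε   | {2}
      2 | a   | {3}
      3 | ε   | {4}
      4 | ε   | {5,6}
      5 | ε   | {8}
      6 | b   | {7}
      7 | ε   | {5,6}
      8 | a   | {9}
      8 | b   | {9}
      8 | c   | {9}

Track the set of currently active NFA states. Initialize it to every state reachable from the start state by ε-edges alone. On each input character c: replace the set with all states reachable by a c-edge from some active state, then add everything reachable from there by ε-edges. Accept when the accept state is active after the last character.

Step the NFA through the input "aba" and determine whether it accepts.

initial (ε-close {0}): {0}
'a' @ 1: {}  — state set empty
rest 'ba' ignored (set empty)
end set {} — state 9 not in

Answer: REJECT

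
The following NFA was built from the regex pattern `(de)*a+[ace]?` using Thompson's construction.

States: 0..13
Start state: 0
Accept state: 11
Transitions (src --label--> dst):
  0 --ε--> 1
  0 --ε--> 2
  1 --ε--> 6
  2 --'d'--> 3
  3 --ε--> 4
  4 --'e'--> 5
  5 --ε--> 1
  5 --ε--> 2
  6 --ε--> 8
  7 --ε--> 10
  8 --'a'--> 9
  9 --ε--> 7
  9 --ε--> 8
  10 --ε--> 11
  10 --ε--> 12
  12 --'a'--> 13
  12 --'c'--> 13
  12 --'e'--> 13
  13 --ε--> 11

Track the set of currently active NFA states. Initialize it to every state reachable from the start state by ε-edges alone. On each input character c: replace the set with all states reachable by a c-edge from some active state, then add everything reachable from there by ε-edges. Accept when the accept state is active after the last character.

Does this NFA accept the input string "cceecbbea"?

Answer: REJECT

Trace:
initial (ε-close {0}): {0,1,2,6,8}
'c' @ 1: {}  — dead — no transitions
rest 'ceecbbea' ignored (set empty)
after full input: {}  (accept=11 not in)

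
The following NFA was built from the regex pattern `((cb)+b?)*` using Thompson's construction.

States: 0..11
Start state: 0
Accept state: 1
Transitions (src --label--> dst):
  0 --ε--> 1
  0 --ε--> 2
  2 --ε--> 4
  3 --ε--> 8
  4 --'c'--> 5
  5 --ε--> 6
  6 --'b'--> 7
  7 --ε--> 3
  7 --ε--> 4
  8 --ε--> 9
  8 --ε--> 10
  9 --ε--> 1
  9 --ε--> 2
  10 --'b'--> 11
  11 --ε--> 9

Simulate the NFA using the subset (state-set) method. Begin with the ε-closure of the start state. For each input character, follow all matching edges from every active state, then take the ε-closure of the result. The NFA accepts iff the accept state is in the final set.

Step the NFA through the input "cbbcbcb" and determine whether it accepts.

start: ε-closure({0}) = {0,1,2,4}
'c' @ 1: {5,6}
'b' @ 2: {1,2,3,4,7,8,9,10}  (accept∈set)
'b' @ 3: {1,2,4,9,11}  (accept∈set)
'c' @ 4: {5,6}
'b' @ 5: {1,2,3,4,7,8,9,10}  (accept∈set)
'c' @ 6: {5,6}
'b' @ 7: {1,2,3,4,7,8,9,10}  (accept∈set)
final: {1,2,3,4,7,8,9,10}; accept 1 in set

Answer: ACCEPT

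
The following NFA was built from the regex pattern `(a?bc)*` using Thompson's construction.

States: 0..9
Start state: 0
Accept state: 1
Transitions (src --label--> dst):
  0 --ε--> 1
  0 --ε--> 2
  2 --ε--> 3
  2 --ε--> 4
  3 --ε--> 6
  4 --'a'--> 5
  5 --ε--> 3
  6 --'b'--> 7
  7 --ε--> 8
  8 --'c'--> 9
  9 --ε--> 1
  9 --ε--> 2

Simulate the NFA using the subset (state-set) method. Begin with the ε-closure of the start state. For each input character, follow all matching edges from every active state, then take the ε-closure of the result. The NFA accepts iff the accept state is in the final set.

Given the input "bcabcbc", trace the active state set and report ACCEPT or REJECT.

initial (ε-close {0}): {0,1,2,3,4,6}
'b' @ 1: {7,8}
'c' @ 2: {1,2,3,4,6,9}  ✓accept
'a' @ 3: {3,5,6}
'b' @ 4: {7,8}
'c' @ 5: {1,2,3,4,6,9}  ✓accept
'b' @ 6: {7,8}
'c' @ 7: {1,2,3,4,6,9}  ✓accept
after full input: {1,2,3,4,6,9}  (accept=1 in)

Answer: ACCEPT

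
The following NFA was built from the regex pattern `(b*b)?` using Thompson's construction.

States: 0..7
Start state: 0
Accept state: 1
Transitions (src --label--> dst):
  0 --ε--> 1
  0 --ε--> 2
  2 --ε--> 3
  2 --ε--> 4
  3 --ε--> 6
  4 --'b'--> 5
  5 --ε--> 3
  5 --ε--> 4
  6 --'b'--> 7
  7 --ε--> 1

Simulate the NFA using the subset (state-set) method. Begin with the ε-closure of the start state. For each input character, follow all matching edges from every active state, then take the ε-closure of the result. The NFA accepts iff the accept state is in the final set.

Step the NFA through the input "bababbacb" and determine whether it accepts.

Answer: REJECT

Derivation:
S₀ = ε-closure({0}) = {0,1,2,3,4,6}
'b' @ 1: {1,3,4,5,6,7}  ✓accept
'a' @ 2: {}  — no active states
rest 'babbacb' ignored (set empty)
end set {} — state 1 not in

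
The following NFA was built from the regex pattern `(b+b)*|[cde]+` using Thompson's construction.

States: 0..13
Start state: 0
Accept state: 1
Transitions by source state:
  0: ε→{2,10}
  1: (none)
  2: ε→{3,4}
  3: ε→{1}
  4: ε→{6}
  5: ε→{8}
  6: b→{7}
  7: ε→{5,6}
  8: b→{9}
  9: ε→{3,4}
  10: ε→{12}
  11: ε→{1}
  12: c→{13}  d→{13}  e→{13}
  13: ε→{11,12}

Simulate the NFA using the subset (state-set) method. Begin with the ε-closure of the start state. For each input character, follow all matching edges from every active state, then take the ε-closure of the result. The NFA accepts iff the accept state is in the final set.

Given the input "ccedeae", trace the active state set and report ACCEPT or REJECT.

start: ε-closure({0}) = {0,1,2,3,4,6,10,12}
'c' @ 1: {1,11,12,13}  [accepting]
'c' @ 2: {1,11,12,13}  [accepting]
'e' @ 3: {1,11,12,13}  [accepting]
'd' @ 4: {1,11,12,13}  [accepting]
'e' @ 5: {1,11,12,13}  [accepting]
'a' @ 6: {}  — dead — no transitions
rest 'e' ignored (set empty)
final: {}; accept 1 not in set

Answer: REJECT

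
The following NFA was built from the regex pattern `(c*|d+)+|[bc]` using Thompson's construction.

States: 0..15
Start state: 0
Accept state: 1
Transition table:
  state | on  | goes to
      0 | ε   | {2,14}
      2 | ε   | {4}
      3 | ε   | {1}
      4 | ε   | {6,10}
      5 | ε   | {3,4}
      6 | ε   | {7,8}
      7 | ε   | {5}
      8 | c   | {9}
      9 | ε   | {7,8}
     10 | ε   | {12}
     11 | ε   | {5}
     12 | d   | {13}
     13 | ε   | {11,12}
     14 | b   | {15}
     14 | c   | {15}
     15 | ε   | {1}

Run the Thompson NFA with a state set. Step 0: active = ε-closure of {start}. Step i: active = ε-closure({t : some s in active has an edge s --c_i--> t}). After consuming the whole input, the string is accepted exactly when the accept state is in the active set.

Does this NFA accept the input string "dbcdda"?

Answer: REJECT

Derivation:
start: ε-closure({0}) = {0,1,2,3,4,5,6,7,8,10,12,14}
'd' @ 1: {1,3,4,5,6,7,8,10,11,12,13}  ✓accept
'b' @ 2: {}  — state set empty
rest 'cdda' ignored (set empty)
end set {} — state 1 not in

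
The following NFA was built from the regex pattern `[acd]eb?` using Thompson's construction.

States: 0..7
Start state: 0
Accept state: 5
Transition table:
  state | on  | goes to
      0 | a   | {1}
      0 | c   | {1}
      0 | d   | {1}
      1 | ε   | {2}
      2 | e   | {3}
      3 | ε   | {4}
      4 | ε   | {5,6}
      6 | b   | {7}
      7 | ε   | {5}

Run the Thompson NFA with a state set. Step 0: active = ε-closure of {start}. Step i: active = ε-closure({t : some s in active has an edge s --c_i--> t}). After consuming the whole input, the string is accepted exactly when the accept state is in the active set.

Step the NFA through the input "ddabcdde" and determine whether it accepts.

Answer: REJECT

Derivation:
start: ε-closure({0}) = {0}
'd' @ 1: {1,2}
'd' @ 2: {}  — no active states
rest 'abcdde' ignored (set empty)
final: {}; accept 5 not in set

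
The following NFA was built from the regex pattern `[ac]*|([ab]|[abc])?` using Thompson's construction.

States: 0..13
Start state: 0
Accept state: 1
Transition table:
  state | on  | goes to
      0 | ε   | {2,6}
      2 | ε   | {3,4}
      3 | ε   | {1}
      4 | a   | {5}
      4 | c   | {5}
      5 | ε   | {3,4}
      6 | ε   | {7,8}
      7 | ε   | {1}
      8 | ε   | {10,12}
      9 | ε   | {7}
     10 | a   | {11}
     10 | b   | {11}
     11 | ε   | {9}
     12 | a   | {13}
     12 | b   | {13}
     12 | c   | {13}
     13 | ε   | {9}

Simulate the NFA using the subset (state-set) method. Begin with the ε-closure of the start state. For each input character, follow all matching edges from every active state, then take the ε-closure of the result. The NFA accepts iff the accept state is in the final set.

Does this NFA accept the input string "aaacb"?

S₀ = ε-closure({0}) = {0,1,2,3,4,6,7,8,10,12}
'a' @ 1: {1,3,4,5,7,9,11,13}  ✓accept
'a' @ 2: {1,3,4,5}  ✓accept
'a' @ 3: {1,3,4,5}  ✓accept
'c' @ 4: {1,3,4,5}  ✓accept
'b' @ 5: {}  — dead — no transitions
after full input: {}  (accept=1 not in)

Answer: REJECT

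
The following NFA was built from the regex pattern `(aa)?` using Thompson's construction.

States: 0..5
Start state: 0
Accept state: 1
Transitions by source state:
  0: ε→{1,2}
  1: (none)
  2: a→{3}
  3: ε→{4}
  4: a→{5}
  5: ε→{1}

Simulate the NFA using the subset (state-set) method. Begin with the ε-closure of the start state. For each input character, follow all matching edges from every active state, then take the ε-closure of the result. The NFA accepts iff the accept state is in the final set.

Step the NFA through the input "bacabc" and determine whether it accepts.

Answer: REJECT

Derivation:
start: ε-closure({0}) = {0,1,2}
'b' @ 1: {}  — dead — no transitions
rest 'acabc' ignored (set empty)
final: {}; accept 1 not in set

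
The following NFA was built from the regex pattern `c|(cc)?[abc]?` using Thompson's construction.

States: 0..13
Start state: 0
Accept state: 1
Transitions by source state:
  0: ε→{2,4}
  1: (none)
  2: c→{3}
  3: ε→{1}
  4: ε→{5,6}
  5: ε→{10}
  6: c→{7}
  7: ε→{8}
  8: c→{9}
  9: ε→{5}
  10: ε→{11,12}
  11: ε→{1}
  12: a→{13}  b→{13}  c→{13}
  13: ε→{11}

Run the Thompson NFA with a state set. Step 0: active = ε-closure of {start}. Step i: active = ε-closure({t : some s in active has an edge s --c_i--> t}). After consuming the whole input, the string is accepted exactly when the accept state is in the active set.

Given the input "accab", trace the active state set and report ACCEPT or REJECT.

initial (ε-close {0}): {0,1,2,4,5,6,10,11,12}
'a' @ 1: {1,11,13}  ✓accept
'c' @ 2: {}  — no active states
rest 'cab' ignored (set empty)
end set {} — state 1 not in

Answer: REJECT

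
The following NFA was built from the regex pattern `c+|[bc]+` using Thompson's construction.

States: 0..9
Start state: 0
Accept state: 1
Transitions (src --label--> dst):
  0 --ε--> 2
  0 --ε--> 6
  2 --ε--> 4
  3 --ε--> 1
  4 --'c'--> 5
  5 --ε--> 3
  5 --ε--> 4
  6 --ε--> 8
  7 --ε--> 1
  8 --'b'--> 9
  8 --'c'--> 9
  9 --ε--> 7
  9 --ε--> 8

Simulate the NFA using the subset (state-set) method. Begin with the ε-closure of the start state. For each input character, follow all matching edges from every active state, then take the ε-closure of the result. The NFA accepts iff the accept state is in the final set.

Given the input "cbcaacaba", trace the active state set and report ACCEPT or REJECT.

Answer: REJECT

Trace:
start: ε-closure({0}) = {0,2,4,6,8}
'c' @ 1: {1,3,4,5,7,8,9}  (accept∈set)
'b' @ 2: {1,7,8,9}  (accept∈set)
'c' @ 3: {1,7,8,9}  (accept∈set)
'a' @ 4: {}  — no active states
rest 'acaba' ignored (set empty)
end set {} — state 1 not in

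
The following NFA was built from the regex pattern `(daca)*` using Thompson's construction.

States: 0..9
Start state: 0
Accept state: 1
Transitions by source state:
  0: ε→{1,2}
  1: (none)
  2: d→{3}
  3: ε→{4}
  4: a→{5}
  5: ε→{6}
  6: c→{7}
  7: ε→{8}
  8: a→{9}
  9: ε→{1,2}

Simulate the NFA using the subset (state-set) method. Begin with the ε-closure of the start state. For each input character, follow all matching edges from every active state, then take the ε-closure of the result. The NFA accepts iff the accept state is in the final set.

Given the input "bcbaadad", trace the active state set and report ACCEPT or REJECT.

Answer: REJECT

Trace:
S₀ = ε-closure({0}) = {0,1,2}
'b' @ 1: {}  — dead — no transitions
rest 'cbaadad' ignored (set empty)
after full input: {}  (accept=1 not in)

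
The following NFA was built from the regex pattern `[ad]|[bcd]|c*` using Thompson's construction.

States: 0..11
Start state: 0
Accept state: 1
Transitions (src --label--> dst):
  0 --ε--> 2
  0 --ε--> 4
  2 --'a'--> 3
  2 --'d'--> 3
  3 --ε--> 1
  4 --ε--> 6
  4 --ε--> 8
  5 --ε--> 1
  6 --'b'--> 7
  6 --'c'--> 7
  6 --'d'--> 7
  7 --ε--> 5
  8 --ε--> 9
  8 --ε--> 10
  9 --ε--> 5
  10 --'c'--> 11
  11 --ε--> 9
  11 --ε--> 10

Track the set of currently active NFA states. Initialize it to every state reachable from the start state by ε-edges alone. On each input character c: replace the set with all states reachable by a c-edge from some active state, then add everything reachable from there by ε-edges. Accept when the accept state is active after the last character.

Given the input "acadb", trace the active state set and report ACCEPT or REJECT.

Answer: REJECT

Derivation:
initial (ε-close {0}): {0,1,2,4,5,6,8,9,10}
'a' @ 1: {1,3}  (accept∈set)
'c' @ 2: {}  — dead — no transitions
rest 'adb' ignored (set empty)
after full input: {}  (accept=1 not in)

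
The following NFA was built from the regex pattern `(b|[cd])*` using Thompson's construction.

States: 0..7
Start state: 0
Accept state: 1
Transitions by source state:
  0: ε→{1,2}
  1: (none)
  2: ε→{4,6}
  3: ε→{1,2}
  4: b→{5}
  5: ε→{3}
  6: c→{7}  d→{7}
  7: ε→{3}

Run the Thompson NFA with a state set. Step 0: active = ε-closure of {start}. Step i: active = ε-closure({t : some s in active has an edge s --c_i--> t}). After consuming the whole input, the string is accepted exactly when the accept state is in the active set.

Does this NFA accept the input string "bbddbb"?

Answer: ACCEPT

Trace:
start: ε-closure({0}) = {0,1,2,4,6}
'b' @ 1: {1,2,3,4,5,6}  (accept∈set)
'b' @ 2: {1,2,3,4,5,6}  (accept∈set)
'd' @ 3: {1,2,3,4,6,7}  (accept∈set)
'd' @ 4: {1,2,3,4,6,7}  (accept∈set)
'b' @ 5: {1,2,3,4,5,6}  (accept∈set)
'b' @ 6: {1,2,3,4,5,6}  (accept∈set)
after full input: {1,2,3,4,5,6}  (accept=1 in)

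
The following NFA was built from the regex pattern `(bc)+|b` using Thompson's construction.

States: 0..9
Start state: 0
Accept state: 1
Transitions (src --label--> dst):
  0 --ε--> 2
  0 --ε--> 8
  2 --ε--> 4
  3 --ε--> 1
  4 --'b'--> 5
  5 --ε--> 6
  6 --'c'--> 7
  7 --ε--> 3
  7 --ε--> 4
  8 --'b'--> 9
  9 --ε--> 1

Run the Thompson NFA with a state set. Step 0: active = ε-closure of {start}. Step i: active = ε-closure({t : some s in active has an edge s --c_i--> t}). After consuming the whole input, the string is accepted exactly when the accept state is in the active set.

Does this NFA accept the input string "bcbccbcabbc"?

start: ε-closure({0}) = {0,2,4,8}
'b' @ 1: {1,5,6,9}  (accept∈set)
'c' @ 2: {1,3,4,7}  (accept∈set)
'b' @ 3: {5,6}
'c' @ 4: {1,3,4,7}  (accept∈set)
'c' @ 5: {}  — no active states
rest 'bcabbc' ignored (set empty)
end set {} — state 1 not in

Answer: REJECT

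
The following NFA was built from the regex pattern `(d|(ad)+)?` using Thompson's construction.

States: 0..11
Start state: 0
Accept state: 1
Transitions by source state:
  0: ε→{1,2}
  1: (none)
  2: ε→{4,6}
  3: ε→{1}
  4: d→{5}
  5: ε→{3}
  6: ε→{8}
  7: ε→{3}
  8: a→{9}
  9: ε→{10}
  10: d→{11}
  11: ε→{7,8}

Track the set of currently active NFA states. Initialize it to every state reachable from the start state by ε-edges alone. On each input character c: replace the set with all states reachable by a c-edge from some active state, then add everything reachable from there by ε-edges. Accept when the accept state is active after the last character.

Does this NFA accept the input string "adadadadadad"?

start: ε-closure({0}) = {0,1,2,4,6,8}
'a' @ 1: {9,10}
'd' @ 2: {1,3,7,8,11}  (accept∈set)
'a' @ 3: {9,10}
'd' @ 4: {1,3,7,8,11}  (accept∈set)
'a' @ 5: {9,10}
'd' @ 6: {1,3,7,8,11}  (accept∈set)
'a' @ 7: {9,10}
'd' @ 8: {1,3,7,8,11}  (accept∈set)
'a' @ 9: {9,10}
'd' @ 10: {1,3,7,8,11}  (accept∈set)
'a' @ 11: {9,10}
'd' @ 12: {1,3,7,8,11}  (accept∈set)
end set {1,3,7,8,11} — state 1 in

Answer: ACCEPT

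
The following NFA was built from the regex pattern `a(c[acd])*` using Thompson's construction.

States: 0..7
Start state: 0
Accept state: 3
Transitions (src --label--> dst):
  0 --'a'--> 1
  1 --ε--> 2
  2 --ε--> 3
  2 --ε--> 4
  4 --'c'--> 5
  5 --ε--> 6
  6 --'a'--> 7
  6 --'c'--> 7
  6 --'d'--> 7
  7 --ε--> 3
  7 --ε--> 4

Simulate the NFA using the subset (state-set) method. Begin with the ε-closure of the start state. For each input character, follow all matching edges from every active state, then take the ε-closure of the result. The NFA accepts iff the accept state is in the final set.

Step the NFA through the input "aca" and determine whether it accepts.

Answer: ACCEPT

Steps:
initial (ε-close {0}): {0}
'a' @ 1: {1,2,3,4}  ✓accept
'c' @ 2: {5,6}
'a' @ 3: {3,4,7}  ✓accept
final: {3,4,7}; accept 3 in set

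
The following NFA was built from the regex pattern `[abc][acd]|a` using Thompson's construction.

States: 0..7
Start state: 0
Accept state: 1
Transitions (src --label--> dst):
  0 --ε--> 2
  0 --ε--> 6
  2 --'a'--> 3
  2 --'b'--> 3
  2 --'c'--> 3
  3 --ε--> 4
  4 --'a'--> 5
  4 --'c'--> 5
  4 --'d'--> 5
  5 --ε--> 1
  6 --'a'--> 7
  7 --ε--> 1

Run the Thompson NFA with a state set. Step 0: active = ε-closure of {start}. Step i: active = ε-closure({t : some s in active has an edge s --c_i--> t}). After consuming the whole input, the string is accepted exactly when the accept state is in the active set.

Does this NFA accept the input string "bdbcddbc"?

Answer: REJECT

Steps:
initial (ε-close {0}): {0,2,6}
'b' @ 1: {3,4}
'd' @ 2: {1,5}  (accept∈set)
'b' @ 3: {}  — no active states
rest 'cddbc' ignored (set empty)
end set {} — state 1 not in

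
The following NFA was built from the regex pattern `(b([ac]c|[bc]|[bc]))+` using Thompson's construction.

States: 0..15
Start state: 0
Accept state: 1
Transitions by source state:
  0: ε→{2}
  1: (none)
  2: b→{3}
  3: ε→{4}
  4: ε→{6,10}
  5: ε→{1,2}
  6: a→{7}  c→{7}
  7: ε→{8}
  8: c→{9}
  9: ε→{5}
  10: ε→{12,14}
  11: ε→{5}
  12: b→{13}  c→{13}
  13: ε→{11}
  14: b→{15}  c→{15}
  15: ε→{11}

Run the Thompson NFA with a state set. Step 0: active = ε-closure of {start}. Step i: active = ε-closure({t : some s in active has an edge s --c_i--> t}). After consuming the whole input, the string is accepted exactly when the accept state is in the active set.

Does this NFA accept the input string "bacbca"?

start: ε-closure({0}) = {0,2}
'b' @ 1: {3,4,6,10,12,14}
'a' @ 2: {7,8}
'c' @ 3: {1,2,5,9}  (accept∈set)
'b' @ 4: {3,4,6,10,12,14}
'c' @ 5: {1,2,5,7,8,11,13,15}  (accept∈set)
'a' @ 6: {}  — no active states
final: {}; accept 1 not in set

Answer: REJECT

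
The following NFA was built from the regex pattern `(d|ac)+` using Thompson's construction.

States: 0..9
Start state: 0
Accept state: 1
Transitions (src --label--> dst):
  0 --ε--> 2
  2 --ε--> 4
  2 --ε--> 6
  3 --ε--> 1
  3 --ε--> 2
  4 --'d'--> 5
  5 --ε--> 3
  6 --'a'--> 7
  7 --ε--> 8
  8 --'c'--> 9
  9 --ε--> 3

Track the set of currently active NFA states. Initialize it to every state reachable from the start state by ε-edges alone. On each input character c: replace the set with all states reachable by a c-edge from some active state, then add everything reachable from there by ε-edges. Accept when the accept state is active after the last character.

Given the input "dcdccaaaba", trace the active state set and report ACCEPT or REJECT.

Answer: REJECT

Trace:
start: ε-closure({0}) = {0,2,4,6}
'd' @ 1: {1,2,3,4,5,6}  [accepting]
'c' @ 2: {}  — no active states
rest 'dccaaaba' ignored (set empty)
end set {} — state 1 not in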